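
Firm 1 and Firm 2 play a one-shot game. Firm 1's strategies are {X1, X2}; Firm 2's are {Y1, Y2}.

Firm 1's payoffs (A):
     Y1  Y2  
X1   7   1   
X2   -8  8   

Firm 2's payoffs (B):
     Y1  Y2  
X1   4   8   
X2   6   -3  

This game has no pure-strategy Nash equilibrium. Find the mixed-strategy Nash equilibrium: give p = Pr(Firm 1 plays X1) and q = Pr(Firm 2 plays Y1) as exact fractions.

p = 9/13, q = 7/22

In a mixed NE each player is indifferent between their pure strategies, so the opponent's mix sets the indifference.
Firm 2 indifferent between Y1 and Y2: p·4 + (1−p)·6 = p·8 + (1−p)·(-3) ⟹ 6 + (-2)p = (-3) + 11p ⟹ p = 9/13.
Firm 1 indifferent between X1 and X2: q·7 + (1−q)·1 = q·(-8) + (1−q)·8 ⟹ 1 + 6q = 8 + (-16)q ⟹ q = 7/22.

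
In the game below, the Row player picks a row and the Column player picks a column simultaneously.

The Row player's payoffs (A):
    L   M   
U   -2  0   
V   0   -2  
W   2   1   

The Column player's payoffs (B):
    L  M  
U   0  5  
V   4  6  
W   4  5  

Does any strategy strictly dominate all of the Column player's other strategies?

Check whether one of the Column player's strategies beats all alternatives regardless of what the opponent does.
M strictly dominates: vs U: 5 > 0; vs V: 6 > 4; vs W: 5 > 4.

M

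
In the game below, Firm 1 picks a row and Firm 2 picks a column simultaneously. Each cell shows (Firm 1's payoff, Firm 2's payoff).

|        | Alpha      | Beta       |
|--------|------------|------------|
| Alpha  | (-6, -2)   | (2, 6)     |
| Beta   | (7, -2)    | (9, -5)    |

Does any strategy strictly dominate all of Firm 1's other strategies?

A strategy is strictly dominant if it gives Firm 1 a strictly higher payoff than every other strategy, against every choice by the opponent.
Beta strictly dominates: vs Alpha: 7 > -6; vs Beta: 9 > 2.

Beta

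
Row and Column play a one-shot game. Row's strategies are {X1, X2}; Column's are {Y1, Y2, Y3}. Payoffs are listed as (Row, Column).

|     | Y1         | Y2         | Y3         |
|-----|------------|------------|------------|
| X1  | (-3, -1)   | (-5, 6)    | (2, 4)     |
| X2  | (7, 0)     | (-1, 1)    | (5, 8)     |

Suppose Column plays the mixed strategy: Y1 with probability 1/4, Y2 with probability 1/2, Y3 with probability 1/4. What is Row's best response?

X2

Compute Row's expected payoff from each pure strategy against the given mix.
X1: (1/4)·(-3) + (1/2)·(-5) + (1/4)·2 = -11/4
X2: (1/4)·7 + (1/2)·(-1) + (1/4)·5 = 5/2
Highest expected payoff is 5/2, from X2.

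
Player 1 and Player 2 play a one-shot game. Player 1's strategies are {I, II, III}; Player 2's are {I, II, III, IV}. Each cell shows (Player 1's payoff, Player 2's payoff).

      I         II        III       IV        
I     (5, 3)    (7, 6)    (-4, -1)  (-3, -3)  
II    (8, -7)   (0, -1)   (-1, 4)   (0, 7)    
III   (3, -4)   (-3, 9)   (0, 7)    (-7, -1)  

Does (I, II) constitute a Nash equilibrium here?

Holding Player 2 at II: Player 1 gets 7 from I, versus 0 from II, -3 from III. No profitable deviation for Player 1.
Holding Player 1 at I: Player 2 gets 6 from II, versus 3 from I, -1 from III, -3 from IV. No profitable deviation for Player 2 either.

Yes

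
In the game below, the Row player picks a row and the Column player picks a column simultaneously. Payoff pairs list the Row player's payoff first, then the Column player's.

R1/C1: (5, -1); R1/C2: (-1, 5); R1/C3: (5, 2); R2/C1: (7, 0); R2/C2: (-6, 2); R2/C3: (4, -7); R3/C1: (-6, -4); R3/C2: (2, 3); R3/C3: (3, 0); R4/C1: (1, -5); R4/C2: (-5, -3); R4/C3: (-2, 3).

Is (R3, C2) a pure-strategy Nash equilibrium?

Yes

Holding the Column player at C2: the Row player gets 2 from R3, versus -1 from R1, -6 from R2, -5 from R4. No profitable deviation for the Row player.
Holding the Row player at R3: the Column player gets 3 from C2, versus -4 from C1, 0 from C3. No profitable deviation for the Column player either.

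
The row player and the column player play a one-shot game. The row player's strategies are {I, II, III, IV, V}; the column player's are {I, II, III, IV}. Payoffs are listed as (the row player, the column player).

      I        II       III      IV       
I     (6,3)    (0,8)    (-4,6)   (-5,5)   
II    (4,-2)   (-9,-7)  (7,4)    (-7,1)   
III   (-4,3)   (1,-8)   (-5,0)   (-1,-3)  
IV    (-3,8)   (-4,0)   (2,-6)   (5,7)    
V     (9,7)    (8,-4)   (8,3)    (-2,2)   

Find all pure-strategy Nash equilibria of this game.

Check mutual best responses: a cell is a NE iff neither player can gain by unilaterally deviating.
The row player's best responses — vs I: V (payoff 9); vs II: V (payoff 8); vs III: V (payoff 8); vs IV: IV (payoff 5).
The column player's best responses — vs I: II (payoff 8); vs II: III (payoff 4); vs III: I (payoff 3); vs IV: I (payoff 8); vs V: I (payoff 7).
The only mutual best response is (V, I); neither player gains by switching there.

(V, I)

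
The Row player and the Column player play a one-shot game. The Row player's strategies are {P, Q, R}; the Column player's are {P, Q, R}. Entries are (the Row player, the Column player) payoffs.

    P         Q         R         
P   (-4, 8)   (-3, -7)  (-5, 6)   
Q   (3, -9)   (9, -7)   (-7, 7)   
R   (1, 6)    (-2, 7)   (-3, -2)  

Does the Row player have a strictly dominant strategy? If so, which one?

No strictly dominant strategy

Check whether one of the Row player's strategies beats all alternatives regardless of what the opponent does.
P is not dominant: against P, Q gives 3 > -4.
Q is not dominant: against R, P gives -5 > -7.
R is not dominant: against P, Q gives 3 > 1.
No single strategy is best against every opponent action.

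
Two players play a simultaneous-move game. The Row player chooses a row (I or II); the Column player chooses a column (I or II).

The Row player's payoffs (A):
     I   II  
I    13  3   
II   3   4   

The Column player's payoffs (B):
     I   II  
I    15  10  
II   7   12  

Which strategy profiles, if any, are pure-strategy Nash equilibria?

Find each player's best response to every opponent strategy; NE are the intersections.
The Row player's best responses — vs I: I (payoff 13); vs II: II (payoff 4).
The Column player's best responses — vs I: I (payoff 15); vs II: II (payoff 12).
Mutual best responses occur at (I, I) and (II, II); at each, neither player gains by switching.

(I, I) and (II, II)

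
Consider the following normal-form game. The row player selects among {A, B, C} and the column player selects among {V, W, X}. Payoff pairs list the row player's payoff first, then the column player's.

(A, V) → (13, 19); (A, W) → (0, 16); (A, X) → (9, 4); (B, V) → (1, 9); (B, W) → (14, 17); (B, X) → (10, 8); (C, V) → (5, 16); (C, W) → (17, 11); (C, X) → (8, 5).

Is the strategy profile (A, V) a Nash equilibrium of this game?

Holding the column player at V: the row player gets 13 from A, versus 1 from B, 5 from C. No profitable deviation for the row player.
Holding the row player at A: the column player gets 19 from V, versus 16 from W, 4 from X. No profitable deviation for the column player either.

Yes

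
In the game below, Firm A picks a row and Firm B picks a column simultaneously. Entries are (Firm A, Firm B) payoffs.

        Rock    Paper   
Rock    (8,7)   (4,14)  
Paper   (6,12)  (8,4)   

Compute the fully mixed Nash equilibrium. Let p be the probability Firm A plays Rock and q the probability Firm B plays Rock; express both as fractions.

p = 8/15, q = 2/3

In a mixed NE each player is indifferent between their pure strategies, so the opponent's mix sets the indifference.
Firm B indifferent between Rock and Paper: p·7 + (1−p)·12 = p·14 + (1−p)·4 ⟹ 12 + (-5)p = 4 + 10p ⟹ p = 8/15.
Firm A indifferent between Rock and Paper: q·8 + (1−q)·4 = q·6 + (1−q)·8 ⟹ 4 + 4q = 8 + (-2)q ⟹ q = 2/3.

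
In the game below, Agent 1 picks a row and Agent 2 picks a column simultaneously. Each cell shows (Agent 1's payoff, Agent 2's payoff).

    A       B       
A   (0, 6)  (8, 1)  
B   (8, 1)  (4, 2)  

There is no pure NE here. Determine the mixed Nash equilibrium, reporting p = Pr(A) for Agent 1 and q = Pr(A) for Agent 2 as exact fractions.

p = 1/6, q = 1/3

Each player's mixing probability is pinned down by making the *other* player indifferent.
Agent 2 indifferent between A and B: p·6 + (1−p)·1 = p·1 + (1−p)·2 ⟹ 1 + 5p = 2 + (-1)p ⟹ p = 1/6.
Agent 1 indifferent between A and B: q·0 + (1−q)·8 = q·8 + (1−q)·4 ⟹ 8 + (-8)q = 4 + 4q ⟹ q = 1/3.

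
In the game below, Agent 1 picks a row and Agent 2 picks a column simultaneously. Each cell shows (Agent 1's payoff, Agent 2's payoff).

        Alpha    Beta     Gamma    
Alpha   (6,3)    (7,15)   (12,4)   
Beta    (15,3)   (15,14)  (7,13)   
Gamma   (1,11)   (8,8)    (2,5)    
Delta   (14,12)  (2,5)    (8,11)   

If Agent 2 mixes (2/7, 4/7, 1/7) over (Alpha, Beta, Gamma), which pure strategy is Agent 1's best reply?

Compute Agent 1's expected payoff from each pure strategy against the given mix.
Alpha: (2/7)·6 + (4/7)·7 + (1/7)·12 = 52/7
Beta: (2/7)·15 + (4/7)·15 + (1/7)·7 = 97/7
Gamma: (2/7)·1 + (4/7)·8 + (1/7)·2 = 36/7
Delta: (2/7)·14 + (4/7)·2 + (1/7)·8 = 44/7
Highest expected payoff is 97/7, from Beta.

Beta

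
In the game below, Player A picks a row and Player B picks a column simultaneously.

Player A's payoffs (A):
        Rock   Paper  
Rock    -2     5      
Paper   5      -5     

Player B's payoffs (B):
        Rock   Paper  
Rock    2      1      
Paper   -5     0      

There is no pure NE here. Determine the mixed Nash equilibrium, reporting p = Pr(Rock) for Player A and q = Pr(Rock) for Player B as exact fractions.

In a mixed NE each player is indifferent between their pure strategies, so the opponent's mix sets the indifference.
Player B indifferent between Rock and Paper: p·2 + (1−p)·(-5) = p·1 + (1−p)·0 ⟹ (-5) + 7p = 0 + 1p ⟹ p = 5/6.
Player A indifferent between Rock and Paper: q·(-2) + (1−q)·5 = q·5 + (1−q)·(-5) ⟹ 5 + (-7)q = (-5) + 10q ⟹ q = 10/17.

p = 5/6, q = 10/17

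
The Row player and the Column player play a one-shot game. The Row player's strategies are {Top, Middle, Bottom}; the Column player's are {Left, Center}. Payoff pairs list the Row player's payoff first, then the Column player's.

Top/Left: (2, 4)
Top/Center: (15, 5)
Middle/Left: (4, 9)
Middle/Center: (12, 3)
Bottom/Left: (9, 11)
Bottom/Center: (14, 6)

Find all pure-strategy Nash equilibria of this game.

A profile is a Nash equilibrium when each player is best-responding to the other.
The Row player's best responses — vs Left: Bottom (payoff 9); vs Center: Top (payoff 15).
The Column player's best responses — vs Top: Center (payoff 5); vs Middle: Left (payoff 9); vs Bottom: Left (payoff 11).
Mutual best responses occur at (Top, Center) and (Bottom, Left); at each, neither player gains by switching.

(Top, Center) and (Bottom, Left)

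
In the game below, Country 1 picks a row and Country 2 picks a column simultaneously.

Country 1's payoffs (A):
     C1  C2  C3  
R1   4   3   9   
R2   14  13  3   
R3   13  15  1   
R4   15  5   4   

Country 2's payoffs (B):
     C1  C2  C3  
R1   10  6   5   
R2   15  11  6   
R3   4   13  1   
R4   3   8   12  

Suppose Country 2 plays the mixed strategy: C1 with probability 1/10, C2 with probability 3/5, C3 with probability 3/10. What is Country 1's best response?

R3

Compute Country 1's expected payoff from each pure strategy against the given mix.
R1: (1/10)·4 + (3/5)·3 + (3/10)·9 = 49/10
R2: (1/10)·14 + (3/5)·13 + (3/10)·3 = 101/10
R3: (1/10)·13 + (3/5)·15 + (3/10)·1 = 53/5
R4: (1/10)·15 + (3/5)·5 + (3/10)·4 = 57/10
Highest expected payoff is 53/5, from R3.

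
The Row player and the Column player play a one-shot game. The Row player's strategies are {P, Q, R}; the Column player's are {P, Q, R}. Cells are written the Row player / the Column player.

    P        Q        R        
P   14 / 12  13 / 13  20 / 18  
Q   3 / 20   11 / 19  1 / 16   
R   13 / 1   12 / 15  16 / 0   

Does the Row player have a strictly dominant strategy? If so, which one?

P

A strategy is strictly dominant if it gives the Row player a strictly higher payoff than every other strategy, against every choice by the opponent.
P strictly dominates: vs P: 14 > each of {3, 13}; vs Q: 13 > each of {11, 12}; vs R: 20 > each of {1, 16}.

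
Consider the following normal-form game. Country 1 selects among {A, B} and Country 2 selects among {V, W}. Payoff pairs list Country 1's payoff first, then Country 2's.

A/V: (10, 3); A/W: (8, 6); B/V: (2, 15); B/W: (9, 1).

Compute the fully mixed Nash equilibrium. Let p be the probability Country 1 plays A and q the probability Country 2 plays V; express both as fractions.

Each player's mixing probability is pinned down by making the *other* player indifferent.
Country 2 indifferent between V and W: p·3 + (1−p)·15 = p·6 + (1−p)·1 ⟹ 15 + (-12)p = 1 + 5p ⟹ p = 14/17.
Country 1 indifferent between A and B: q·10 + (1−q)·8 = q·2 + (1−q)·9 ⟹ 8 + 2q = 9 + (-7)q ⟹ q = 1/9.

p = 14/17, q = 1/9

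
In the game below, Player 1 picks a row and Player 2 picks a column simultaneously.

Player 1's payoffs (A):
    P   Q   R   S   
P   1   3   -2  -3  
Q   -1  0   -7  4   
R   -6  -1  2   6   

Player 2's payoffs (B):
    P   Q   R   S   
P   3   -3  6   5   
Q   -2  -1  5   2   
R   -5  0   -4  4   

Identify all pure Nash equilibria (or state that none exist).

(R, S)

Check mutual best responses: a cell is a NE iff neither player can gain by unilaterally deviating.
Player 1's best responses — vs P: P (payoff 1); vs Q: P (payoff 3); vs R: R (payoff 2); vs S: R (payoff 6).
Player 2's best responses — vs P: R (payoff 6); vs Q: R (payoff 5); vs R: S (payoff 4).
The only mutual best response is (R, S); neither player gains by switching there.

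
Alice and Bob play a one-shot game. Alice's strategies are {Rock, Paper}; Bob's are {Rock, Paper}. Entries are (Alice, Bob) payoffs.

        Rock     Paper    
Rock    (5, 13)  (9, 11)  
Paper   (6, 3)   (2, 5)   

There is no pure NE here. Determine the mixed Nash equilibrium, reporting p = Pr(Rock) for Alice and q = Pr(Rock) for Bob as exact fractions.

In a mixed NE each player is indifferent between their pure strategies, so the opponent's mix sets the indifference.
Bob indifferent between Rock and Paper: p·13 + (1−p)·3 = p·11 + (1−p)·5 ⟹ 3 + 10p = 5 + 6p ⟹ p = 1/2.
Alice indifferent between Rock and Paper: q·5 + (1−q)·9 = q·6 + (1−q)·2 ⟹ 9 + (-4)q = 2 + 4q ⟹ q = 7/8.

p = 1/2, q = 7/8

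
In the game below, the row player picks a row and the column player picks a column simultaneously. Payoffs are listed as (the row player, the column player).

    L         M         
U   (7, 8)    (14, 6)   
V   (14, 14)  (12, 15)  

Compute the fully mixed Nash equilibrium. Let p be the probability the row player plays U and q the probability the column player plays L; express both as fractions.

In a mixed NE each player is indifferent between their pure strategies, so the opponent's mix sets the indifference.
The column player indifferent between L and M: p·8 + (1−p)·14 = p·6 + (1−p)·15 ⟹ 14 + (-6)p = 15 + (-9)p ⟹ p = 1/3.
The row player indifferent between U and V: q·7 + (1−q)·14 = q·14 + (1−q)·12 ⟹ 14 + (-7)q = 12 + 2q ⟹ q = 2/9.

p = 1/3, q = 2/9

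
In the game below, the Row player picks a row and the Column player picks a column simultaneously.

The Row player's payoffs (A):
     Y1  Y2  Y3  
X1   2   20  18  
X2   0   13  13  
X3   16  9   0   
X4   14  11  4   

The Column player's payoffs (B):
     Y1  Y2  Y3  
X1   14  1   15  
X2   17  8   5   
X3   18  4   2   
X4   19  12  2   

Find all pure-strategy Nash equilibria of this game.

(X1, Y3) and (X3, Y1)

Find each player's best response to every opponent strategy; NE are the intersections.
The Row player's best responses — vs Y1: X3 (payoff 16); vs Y2: X1 (payoff 20); vs Y3: X1 (payoff 18).
The Column player's best responses — vs X1: Y3 (payoff 15); vs X2: Y1 (payoff 17); vs X3: Y1 (payoff 18); vs X4: Y1 (payoff 19).
Mutual best responses occur at (X1, Y3) and (X3, Y1); at each, neither player gains by switching.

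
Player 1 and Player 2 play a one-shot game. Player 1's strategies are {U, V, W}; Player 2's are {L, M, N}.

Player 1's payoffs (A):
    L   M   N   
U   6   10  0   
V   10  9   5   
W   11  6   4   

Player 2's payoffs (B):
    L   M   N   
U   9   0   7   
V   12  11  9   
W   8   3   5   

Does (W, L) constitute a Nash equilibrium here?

Holding Player 2 at L: Player 1 gets 11 from W, versus 6 from U, 10 from V. No profitable deviation for Player 1.
Holding Player 1 at W: Player 2 gets 8 from L, versus 3 from M, 5 from N. No profitable deviation for Player 2 either.

Yes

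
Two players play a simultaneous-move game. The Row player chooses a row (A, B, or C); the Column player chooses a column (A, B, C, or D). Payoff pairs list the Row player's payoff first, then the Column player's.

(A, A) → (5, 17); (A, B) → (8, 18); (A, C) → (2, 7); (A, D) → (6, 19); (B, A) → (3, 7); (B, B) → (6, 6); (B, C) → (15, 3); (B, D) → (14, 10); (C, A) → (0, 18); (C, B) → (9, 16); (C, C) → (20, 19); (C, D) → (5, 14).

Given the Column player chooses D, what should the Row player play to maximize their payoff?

With the Column player fixed at D, the Row player's payoffs are: A → 6, B → 14, C → 5.
The maximum is 14, achieved by B.

B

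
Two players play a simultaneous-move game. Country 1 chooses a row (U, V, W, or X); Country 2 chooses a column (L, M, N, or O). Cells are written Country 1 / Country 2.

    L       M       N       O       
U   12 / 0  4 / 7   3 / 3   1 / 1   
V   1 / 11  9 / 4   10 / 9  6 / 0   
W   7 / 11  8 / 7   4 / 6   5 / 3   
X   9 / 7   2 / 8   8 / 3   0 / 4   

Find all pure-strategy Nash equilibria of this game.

A profile is a Nash equilibrium when each player is best-responding to the other.
Country 1's best responses — vs L: U (payoff 12); vs M: V (payoff 9); vs N: V (payoff 10); vs O: V (payoff 6).
Country 2's best responses — vs U: M (payoff 7); vs V: L (payoff 11); vs W: L (payoff 11); vs X: M (payoff 8).
No cell has both players best-responding. For instance, Country 1's best reply to L is U, but against U Country 2 prefers M over L.

None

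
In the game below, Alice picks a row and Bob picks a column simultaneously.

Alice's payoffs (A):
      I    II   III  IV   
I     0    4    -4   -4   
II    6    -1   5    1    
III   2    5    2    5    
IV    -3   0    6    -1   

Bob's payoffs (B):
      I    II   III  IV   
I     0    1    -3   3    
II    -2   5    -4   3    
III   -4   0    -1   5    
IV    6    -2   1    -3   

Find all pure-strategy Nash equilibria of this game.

Find each player's best response to every opponent strategy; NE are the intersections.
Alice's best responses — vs I: II (payoff 6); vs II: III (payoff 5); vs III: IV (payoff 6); vs IV: III (payoff 5).
Bob's best responses — vs I: IV (payoff 3); vs II: II (payoff 5); vs III: IV (payoff 5); vs IV: I (payoff 6).
The only mutual best response is (III, IV); neither player gains by switching there.

(III, IV)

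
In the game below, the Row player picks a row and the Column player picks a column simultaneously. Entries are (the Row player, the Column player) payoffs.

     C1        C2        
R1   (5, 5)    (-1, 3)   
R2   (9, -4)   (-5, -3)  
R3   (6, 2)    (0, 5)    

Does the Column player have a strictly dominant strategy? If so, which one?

None

Check whether one of the Column player's strategies beats all alternatives regardless of what the opponent does.
C1 is not dominant: against R2, C2 gives -3 > -4.
C2 is not dominant: against R1, C1 gives 5 > 3.
No single strategy is best against every opponent action.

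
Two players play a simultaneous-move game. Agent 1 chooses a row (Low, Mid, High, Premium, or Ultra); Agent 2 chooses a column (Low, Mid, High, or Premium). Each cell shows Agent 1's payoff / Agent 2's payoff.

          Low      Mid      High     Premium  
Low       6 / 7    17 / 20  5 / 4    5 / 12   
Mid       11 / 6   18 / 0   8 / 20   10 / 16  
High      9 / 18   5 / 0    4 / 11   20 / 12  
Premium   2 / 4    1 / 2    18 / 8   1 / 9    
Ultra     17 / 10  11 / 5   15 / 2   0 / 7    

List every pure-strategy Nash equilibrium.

(Ultra, Low)

A profile is a Nash equilibrium when each player is best-responding to the other.
Agent 1's best responses — vs Low: Ultra (payoff 17); vs Mid: Mid (payoff 18); vs High: Premium (payoff 18); vs Premium: High (payoff 20).
Agent 2's best responses — vs Low: Mid (payoff 20); vs Mid: High (payoff 20); vs High: Low (payoff 18); vs Premium: Premium (payoff 9); vs Ultra: Low (payoff 10).
The only mutual best response is (Ultra, Low); neither player gains by switching there.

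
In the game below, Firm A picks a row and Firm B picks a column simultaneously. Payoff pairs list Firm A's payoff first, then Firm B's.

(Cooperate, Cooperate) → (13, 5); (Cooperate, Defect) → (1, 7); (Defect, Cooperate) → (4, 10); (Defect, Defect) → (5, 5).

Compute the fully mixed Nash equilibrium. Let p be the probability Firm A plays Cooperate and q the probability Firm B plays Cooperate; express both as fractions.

p = 5/7, q = 4/13

Each player's mixing probability is pinned down by making the *other* player indifferent.
Firm B indifferent between Cooperate and Defect: p·5 + (1−p)·10 = p·7 + (1−p)·5 ⟹ 10 + (-5)p = 5 + 2p ⟹ p = 5/7.
Firm A indifferent between Cooperate and Defect: q·13 + (1−q)·1 = q·4 + (1−q)·5 ⟹ 1 + 12q = 5 + (-1)q ⟹ q = 4/13.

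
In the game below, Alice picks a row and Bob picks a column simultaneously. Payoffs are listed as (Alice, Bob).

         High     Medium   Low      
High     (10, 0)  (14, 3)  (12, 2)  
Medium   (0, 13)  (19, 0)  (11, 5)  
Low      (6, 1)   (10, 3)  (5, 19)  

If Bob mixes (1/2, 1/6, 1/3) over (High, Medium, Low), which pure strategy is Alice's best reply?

High

Alice's best reply maximizes expected payoff against the mix.
High: (1/2)·10 + (1/6)·14 + (1/3)·12 = 34/3
Medium: (1/2)·0 + (1/6)·19 + (1/3)·11 = 41/6
Low: (1/2)·6 + (1/6)·10 + (1/3)·5 = 19/3
Highest expected payoff is 34/3, from High.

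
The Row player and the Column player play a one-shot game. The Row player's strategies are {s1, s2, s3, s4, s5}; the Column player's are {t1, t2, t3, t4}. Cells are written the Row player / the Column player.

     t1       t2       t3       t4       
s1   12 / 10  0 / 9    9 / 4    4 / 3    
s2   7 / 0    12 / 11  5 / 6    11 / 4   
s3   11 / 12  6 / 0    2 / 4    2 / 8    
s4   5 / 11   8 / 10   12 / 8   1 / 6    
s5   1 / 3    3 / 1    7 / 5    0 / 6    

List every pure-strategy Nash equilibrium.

(s1, t1) and (s2, t2)

A profile is a Nash equilibrium when each player is best-responding to the other.
The Row player's best responses — vs t1: s1 (payoff 12); vs t2: s2 (payoff 12); vs t3: s4 (payoff 12); vs t4: s2 (payoff 11).
The Column player's best responses — vs s1: t1 (payoff 10); vs s2: t2 (payoff 11); vs s3: t1 (payoff 12); vs s4: t1 (payoff 11); vs s5: t4 (payoff 6).
Mutual best responses occur at (s1, t1) and (s2, t2); at each, neither player gains by switching.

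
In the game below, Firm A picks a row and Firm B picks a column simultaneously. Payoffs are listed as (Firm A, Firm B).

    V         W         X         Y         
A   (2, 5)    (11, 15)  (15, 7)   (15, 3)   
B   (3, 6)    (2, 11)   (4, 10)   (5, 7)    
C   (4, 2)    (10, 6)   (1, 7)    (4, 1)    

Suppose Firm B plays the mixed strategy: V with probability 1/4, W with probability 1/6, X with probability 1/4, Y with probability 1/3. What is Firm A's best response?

A

Firm A's best reply maximizes expected payoff against the mix.
A: (1/4)·2 + (1/6)·11 + (1/4)·15 + (1/3)·15 = 133/12
B: (1/4)·3 + (1/6)·2 + (1/4)·4 + (1/3)·5 = 15/4
C: (1/4)·4 + (1/6)·10 + (1/4)·1 + (1/3)·4 = 17/4
Highest expected payoff is 133/12, from A.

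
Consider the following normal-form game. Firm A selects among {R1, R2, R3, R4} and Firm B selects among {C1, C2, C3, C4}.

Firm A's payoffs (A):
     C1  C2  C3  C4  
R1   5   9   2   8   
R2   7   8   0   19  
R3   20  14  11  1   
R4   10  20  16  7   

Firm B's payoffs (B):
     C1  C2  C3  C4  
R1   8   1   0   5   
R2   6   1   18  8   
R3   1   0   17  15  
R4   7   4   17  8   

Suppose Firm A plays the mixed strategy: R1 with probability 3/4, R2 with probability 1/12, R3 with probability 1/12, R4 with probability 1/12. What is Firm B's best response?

Firm B's best reply maximizes expected payoff against the mix.
C1: (3/4)·8 + (1/12)·6 + (1/12)·1 + (1/12)·7 = 43/6
C2: (3/4)·1 + (1/12)·1 + (1/12)·0 + (1/12)·4 = 7/6
C3: (3/4)·0 + (1/12)·18 + (1/12)·17 + (1/12)·17 = 13/3
C4: (3/4)·5 + (1/12)·8 + (1/12)·15 + (1/12)·8 = 19/3
Highest expected payoff is 43/6, from C1.

C1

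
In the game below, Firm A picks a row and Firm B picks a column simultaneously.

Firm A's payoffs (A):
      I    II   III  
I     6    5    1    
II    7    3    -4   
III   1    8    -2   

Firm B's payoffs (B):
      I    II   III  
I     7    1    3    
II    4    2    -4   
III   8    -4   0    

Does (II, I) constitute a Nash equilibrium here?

Holding Firm B at I: Firm A gets 7 from II, versus 6 from I, 1 from III. No profitable deviation for Firm A.
Holding Firm A at II: Firm B gets 4 from I, versus 2 from II, -4 from III. No profitable deviation for Firm B either.

Yes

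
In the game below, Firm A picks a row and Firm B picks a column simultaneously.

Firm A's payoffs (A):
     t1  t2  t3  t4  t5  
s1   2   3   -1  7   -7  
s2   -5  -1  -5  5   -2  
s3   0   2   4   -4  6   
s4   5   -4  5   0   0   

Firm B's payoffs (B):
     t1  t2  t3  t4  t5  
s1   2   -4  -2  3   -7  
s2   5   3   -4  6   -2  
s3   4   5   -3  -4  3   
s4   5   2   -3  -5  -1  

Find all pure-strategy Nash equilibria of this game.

(s1, t4) and (s4, t1)

Find each player's best response to every opponent strategy; NE are the intersections.
Firm A's best responses — vs t1: s4 (payoff 5); vs t2: s1 (payoff 3); vs t3: s4 (payoff 5); vs t4: s1 (payoff 7); vs t5: s3 (payoff 6).
Firm B's best responses — vs s1: t4 (payoff 3); vs s2: t4 (payoff 6); vs s3: t2 (payoff 5); vs s4: t1 (payoff 5).
Mutual best responses occur at (s1, t4) and (s4, t1); at each, neither player gains by switching.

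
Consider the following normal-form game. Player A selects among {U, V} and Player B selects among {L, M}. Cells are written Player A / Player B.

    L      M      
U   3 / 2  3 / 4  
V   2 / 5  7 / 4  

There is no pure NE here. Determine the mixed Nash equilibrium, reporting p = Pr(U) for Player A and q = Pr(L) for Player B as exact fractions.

In a mixed NE each player is indifferent between their pure strategies, so the opponent's mix sets the indifference.
Player B indifferent between L and M: p·2 + (1−p)·5 = p·4 + (1−p)·4 ⟹ 5 + (-3)p = 4 + 0p ⟹ p = 1/3.
Player A indifferent between U and V: q·3 + (1−q)·3 = q·2 + (1−q)·7 ⟹ 3 + 0q = 7 + (-5)q ⟹ q = 4/5.

p = 1/3, q = 4/5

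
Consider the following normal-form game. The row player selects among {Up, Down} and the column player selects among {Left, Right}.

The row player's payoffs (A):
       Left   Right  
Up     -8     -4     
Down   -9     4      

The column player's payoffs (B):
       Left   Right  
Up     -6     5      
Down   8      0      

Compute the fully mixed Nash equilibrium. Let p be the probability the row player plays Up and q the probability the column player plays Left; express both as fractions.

In a mixed NE each player is indifferent between their pure strategies, so the opponent's mix sets the indifference.
The column player indifferent between Left and Right: p·(-6) + (1−p)·8 = p·5 + (1−p)·0 ⟹ 8 + (-14)p = 0 + 5p ⟹ p = 8/19.
The row player indifferent between Up and Down: q·(-8) + (1−q)·(-4) = q·(-9) + (1−q)·4 ⟹ (-4) + (-4)q = 4 + (-13)q ⟹ q = 8/9.

p = 8/19, q = 8/9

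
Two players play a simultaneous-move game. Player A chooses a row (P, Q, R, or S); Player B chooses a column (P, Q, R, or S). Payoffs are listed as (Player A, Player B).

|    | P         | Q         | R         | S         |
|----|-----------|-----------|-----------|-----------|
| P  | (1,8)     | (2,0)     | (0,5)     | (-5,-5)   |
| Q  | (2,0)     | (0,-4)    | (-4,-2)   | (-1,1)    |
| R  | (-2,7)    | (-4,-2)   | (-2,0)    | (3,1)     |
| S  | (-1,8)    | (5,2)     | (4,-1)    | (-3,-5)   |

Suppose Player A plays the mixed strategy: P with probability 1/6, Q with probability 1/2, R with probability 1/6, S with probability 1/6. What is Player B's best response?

P

Player B's best reply maximizes expected payoff against the mix.
P: (1/6)·8 + (1/2)·0 + (1/6)·7 + (1/6)·8 = 23/6
Q: (1/6)·0 + (1/2)·(-4) + (1/6)·(-2) + (1/6)·2 = -2
R: (1/6)·5 + (1/2)·(-2) + (1/6)·0 + (1/6)·(-1) = -1/3
S: (1/6)·(-5) + (1/2)·1 + (1/6)·1 + (1/6)·(-5) = -1
Highest expected payoff is 23/6, from P.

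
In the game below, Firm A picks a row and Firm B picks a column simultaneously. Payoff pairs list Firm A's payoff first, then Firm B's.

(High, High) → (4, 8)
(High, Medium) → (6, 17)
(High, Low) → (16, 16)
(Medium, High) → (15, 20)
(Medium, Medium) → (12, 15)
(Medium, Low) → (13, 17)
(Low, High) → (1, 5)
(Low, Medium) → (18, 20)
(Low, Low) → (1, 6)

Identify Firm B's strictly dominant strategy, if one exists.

No strictly dominant strategy

A strategy is strictly dominant if it gives Firm B a strictly higher payoff than every other strategy, against every choice by the opponent.
High is not dominant: against High, Medium gives 17 > 8.
Medium is not dominant: against Medium, High gives 20 > 15.
Low is not dominant: against High, Medium gives 17 > 16.
No single strategy is best against every opponent action.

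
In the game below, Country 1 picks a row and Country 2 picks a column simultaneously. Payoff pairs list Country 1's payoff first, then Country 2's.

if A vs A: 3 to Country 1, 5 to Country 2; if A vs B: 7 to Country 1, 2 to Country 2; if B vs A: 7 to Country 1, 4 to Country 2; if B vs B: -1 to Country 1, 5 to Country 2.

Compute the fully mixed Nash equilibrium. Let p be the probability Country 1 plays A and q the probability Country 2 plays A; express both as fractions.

Each player's mixing probability is pinned down by making the *other* player indifferent.
Country 2 indifferent between A and B: p·5 + (1−p)·4 = p·2 + (1−p)·5 ⟹ 4 + 1p = 5 + (-3)p ⟹ p = 1/4.
Country 1 indifferent between A and B: q·3 + (1−q)·7 = q·7 + (1−q)·(-1) ⟹ 7 + (-4)q = (-1) + 8q ⟹ q = 2/3.

p = 1/4, q = 2/3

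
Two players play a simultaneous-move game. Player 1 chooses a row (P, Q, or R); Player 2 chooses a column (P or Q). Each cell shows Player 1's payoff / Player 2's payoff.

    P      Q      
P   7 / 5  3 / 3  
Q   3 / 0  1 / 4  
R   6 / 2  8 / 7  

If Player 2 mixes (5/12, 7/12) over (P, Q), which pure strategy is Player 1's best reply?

R

Compute Player 1's expected payoff from each pure strategy against the given mix.
P: (5/12)·7 + (7/12)·3 = 14/3
Q: (5/12)·3 + (7/12)·1 = 11/6
R: (5/12)·6 + (7/12)·8 = 43/6
Highest expected payoff is 43/6, from R.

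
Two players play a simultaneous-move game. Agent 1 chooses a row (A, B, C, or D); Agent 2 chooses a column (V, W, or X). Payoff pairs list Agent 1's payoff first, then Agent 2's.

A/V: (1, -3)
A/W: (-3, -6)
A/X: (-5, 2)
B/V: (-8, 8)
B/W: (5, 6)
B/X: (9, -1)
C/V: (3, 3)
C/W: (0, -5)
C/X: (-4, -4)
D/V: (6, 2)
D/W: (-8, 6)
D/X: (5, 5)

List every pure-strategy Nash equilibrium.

A profile is a Nash equilibrium when each player is best-responding to the other.
Agent 1's best responses — vs V: D (payoff 6); vs W: B (payoff 5); vs X: B (payoff 9).
Agent 2's best responses — vs A: X (payoff 2); vs B: V (payoff 8); vs C: V (payoff 3); vs D: W (payoff 6).
No cell has both players best-responding. For instance, Agent 1's best reply to X is B, but against B Agent 2 prefers V over X.

None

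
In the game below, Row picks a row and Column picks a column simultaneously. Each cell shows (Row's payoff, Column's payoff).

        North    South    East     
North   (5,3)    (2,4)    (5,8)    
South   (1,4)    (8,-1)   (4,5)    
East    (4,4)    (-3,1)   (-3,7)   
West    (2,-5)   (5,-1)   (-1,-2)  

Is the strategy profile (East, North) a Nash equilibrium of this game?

No

Holding Column at North: Row gets 4 from East but could get 5 by switching to North. Row has a profitable deviation.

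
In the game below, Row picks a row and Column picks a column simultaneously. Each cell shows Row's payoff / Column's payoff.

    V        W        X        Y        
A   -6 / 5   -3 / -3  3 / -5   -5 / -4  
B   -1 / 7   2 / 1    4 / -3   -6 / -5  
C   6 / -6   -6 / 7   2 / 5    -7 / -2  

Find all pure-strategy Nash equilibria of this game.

There is no pure-strategy Nash equilibrium

A profile is a Nash equilibrium when each player is best-responding to the other.
Row's best responses — vs V: C (payoff 6); vs W: B (payoff 2); vs X: B (payoff 4); vs Y: A (payoff -5).
Column's best responses — vs A: V (payoff 5); vs B: V (payoff 7); vs C: W (payoff 7).
No cell has both players best-responding. For instance, Row's best reply to W is B, but against B Column prefers V over W.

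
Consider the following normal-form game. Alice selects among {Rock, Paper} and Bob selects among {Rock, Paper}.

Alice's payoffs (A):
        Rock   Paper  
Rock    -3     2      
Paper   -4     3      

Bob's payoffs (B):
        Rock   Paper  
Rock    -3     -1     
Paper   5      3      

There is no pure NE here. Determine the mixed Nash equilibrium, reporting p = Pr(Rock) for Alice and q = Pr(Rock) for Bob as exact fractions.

In a mixed NE each player is indifferent between their pure strategies, so the opponent's mix sets the indifference.
Bob indifferent between Rock and Paper: p·(-3) + (1−p)·5 = p·(-1) + (1−p)·3 ⟹ 5 + (-8)p = 3 + (-4)p ⟹ p = 1/2.
Alice indifferent between Rock and Paper: q·(-3) + (1−q)·2 = q·(-4) + (1−q)·3 ⟹ 2 + (-5)q = 3 + (-7)q ⟹ q = 1/2.

p = 1/2, q = 1/2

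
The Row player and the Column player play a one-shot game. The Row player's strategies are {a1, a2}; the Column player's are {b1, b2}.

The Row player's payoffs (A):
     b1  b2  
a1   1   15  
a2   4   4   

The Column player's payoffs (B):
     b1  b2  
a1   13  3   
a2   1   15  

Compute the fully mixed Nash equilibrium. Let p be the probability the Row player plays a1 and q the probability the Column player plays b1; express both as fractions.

p = 7/12, q = 11/14

Each player's mixing probability is pinned down by making the *other* player indifferent.
The Column player indifferent between b1 and b2: p·13 + (1−p)·1 = p·3 + (1−p)·15 ⟹ 1 + 12p = 15 + (-12)p ⟹ p = 7/12.
The Row player indifferent between a1 and a2: q·1 + (1−q)·15 = q·4 + (1−q)·4 ⟹ 15 + (-14)q = 4 + 0q ⟹ q = 11/14.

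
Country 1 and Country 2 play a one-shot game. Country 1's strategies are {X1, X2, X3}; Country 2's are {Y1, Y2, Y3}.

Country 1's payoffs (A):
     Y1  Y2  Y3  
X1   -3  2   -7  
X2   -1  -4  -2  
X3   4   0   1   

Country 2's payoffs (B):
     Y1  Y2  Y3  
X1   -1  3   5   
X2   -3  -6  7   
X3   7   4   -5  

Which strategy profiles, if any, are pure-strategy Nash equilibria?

A profile is a Nash equilibrium when each player is best-responding to the other.
Country 1's best responses — vs Y1: X3 (payoff 4); vs Y2: X1 (payoff 2); vs Y3: X3 (payoff 1).
Country 2's best responses — vs X1: Y3 (payoff 5); vs X2: Y3 (payoff 7); vs X3: Y1 (payoff 7).
The only mutual best response is (X3, Y1); neither player gains by switching there.

(X3, Y1)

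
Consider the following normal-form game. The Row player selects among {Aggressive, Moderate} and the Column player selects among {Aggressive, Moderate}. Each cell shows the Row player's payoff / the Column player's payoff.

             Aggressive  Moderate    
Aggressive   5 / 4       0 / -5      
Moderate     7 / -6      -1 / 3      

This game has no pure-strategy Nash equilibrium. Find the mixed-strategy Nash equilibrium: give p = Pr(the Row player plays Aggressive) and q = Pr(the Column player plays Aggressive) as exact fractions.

Each player's mixing probability is pinned down by making the *other* player indifferent.
The Column player indifferent between Aggressive and Moderate: p·4 + (1−p)·(-6) = p·(-5) + (1−p)·3 ⟹ (-6) + 10p = 3 + (-8)p ⟹ p = 1/2.
The Row player indifferent between Aggressive and Moderate: q·5 + (1−q)·0 = q·7 + (1−q)·(-1) ⟹ 0 + 5q = (-1) + 8q ⟹ q = 1/3.

p = 1/2, q = 1/3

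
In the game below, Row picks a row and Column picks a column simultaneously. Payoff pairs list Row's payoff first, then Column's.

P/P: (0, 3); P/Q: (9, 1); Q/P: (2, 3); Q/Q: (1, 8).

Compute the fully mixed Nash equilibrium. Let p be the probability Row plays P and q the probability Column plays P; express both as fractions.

p = 5/7, q = 4/5

In a mixed NE each player is indifferent between their pure strategies, so the opponent's mix sets the indifference.
Column indifferent between P and Q: p·3 + (1−p)·3 = p·1 + (1−p)·8 ⟹ 3 + 0p = 8 + (-7)p ⟹ p = 5/7.
Row indifferent between P and Q: q·0 + (1−q)·9 = q·2 + (1−q)·1 ⟹ 9 + (-9)q = 1 + 1q ⟹ q = 4/5.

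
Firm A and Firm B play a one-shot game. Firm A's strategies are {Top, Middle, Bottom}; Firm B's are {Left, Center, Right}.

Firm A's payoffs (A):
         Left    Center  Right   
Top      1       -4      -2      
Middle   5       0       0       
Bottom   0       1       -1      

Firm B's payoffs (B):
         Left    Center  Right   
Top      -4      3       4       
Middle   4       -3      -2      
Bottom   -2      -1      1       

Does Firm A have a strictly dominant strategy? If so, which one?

Check whether one of Firm A's strategies beats all alternatives regardless of what the opponent does.
Top is not dominant: against Left, Middle gives 5 > 1.
Middle is not dominant: against Center, Bottom gives 1 > 0.
Bottom is not dominant: against Left, Top gives 1 > 0.
No single strategy is best against every opponent action.

No strictly dominant strategy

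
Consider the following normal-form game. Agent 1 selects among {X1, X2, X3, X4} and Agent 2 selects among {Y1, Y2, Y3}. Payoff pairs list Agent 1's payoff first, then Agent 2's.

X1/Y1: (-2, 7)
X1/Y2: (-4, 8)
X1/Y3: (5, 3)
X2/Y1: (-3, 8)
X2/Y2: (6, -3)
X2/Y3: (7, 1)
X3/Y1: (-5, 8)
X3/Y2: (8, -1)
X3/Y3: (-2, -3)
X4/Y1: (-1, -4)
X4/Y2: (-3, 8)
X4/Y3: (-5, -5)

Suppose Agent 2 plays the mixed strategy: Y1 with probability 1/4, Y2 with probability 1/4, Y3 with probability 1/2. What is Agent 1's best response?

X2

Agent 1's best reply maximizes expected payoff against the mix.
X1: (1/4)·(-2) + (1/4)·(-4) + (1/2)·5 = 1
X2: (1/4)·(-3) + (1/4)·6 + (1/2)·7 = 17/4
X3: (1/4)·(-5) + (1/4)·8 + (1/2)·(-2) = -1/4
X4: (1/4)·(-1) + (1/4)·(-3) + (1/2)·(-5) = -7/2
Highest expected payoff is 17/4, from X2.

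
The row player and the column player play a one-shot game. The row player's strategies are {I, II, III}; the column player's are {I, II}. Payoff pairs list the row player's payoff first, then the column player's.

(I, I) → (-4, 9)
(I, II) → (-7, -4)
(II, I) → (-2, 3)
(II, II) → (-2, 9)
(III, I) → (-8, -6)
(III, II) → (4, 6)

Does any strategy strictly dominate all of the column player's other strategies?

A strategy is strictly dominant if it gives the column player a strictly higher payoff than every other strategy, against every choice by the opponent.
I is not dominant: against II, II gives 9 > 3.
II is not dominant: against I, I gives 9 > -4.
No single strategy is best against every opponent action.

No strictly dominant strategy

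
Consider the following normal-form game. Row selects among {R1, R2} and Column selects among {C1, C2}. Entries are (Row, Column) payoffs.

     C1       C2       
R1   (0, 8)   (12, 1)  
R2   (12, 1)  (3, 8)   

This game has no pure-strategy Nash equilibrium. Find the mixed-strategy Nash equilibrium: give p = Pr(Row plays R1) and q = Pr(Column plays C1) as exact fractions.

Each player's mixing probability is pinned down by making the *other* player indifferent.
Column indifferent between C1 and C2: p·8 + (1−p)·1 = p·1 + (1−p)·8 ⟹ 1 + 7p = 8 + (-7)p ⟹ p = 1/2.
Row indifferent between R1 and R2: q·0 + (1−q)·12 = q·12 + (1−q)·3 ⟹ 12 + (-12)q = 3 + 9q ⟹ q = 3/7.

p = 1/2, q = 3/7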